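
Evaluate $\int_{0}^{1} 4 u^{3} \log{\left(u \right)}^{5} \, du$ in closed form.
$- \frac{15}{128}$

Start from the elementary integral
$$J(a) = \int_{0}^{1} 4 u^{a} \, du = \frac{4}{a + 1}.$$

Differentiating under the integral sign brings down a factor of $\ln u$:
$$\frac{dJ}{da} = \int_{0}^{1} 4 u^{a} \log{\left(u \right)} \, du = - \frac{4}{\left(a + 1\right)^{2}}.$$

Repeating $5$ times in total — each differentiation brings down another $\ln u$ — gives
$$\frac{d^{5}J}{da^{5}} = \int_{0}^{1} 4 u^{a} \log{\left(u \right)}^{5} \, du = - \frac{480}{\left(a + 1\right)^{6}},$$
and the integrand here is exactly the target integrand, so $I = - \frac{480}{\left(a + 1\right)^{6}}$.

Setting $a = 3$:
$$I = - \frac{15}{128}.$$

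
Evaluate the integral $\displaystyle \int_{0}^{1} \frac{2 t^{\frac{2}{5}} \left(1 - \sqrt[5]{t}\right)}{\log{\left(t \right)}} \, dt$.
$- \log{\left(\frac{64}{49} \right)}$

Introduce a parameter $a$ in the exponent: let $I(a) = \int_{0}^{1} \frac{2 \left(t^{\frac{2}{5}} - t^{a}\right)}{\log{\left(t \right)}} \, dt$.

Since $\dfrac{\partial}{\partial a}\,t^{a} = t^{a} \ln t$, the $\ln t$ in the denominator cancels and
$$\frac{dI}{da} = \int_{0}^{1} -2 t^{a} \, dt = -2 \left[\frac{t^{a+1}}{a+1}\right]_0^1 = - \frac{2}{a + 1}.$$

Integrating with respect to $a$ gives $I(a) = - \log{\left(\frac{25 \left(a + 1\right)^{2}}{49} \right)} + C$.

At $a = \frac{2}{5}$ the integrand is identically $0$, so $I(\frac{2}{5}) = 0$. The closed form gives $0$, hence $C = 0$.

Setting $a = \frac{3}{5}$:
$$I = - \log{\left(\frac{64}{49} \right)}.$$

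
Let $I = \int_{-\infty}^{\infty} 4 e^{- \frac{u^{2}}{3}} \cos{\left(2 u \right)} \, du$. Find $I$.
$\frac{4 \sqrt{3} \sqrt{\pi}}{e^{3}}$

Let $b$ denote the cosine frequency and define $I(b) = \int_{-\infty}^{\infty} 4 e^{- \frac{u^{2}}{3}} \cos{\left(b u \right)} \, du$.

Differentiating under the integral sign,
$$I'(b) = \int_{-\infty}^{\infty} - 4 u e^{- \frac{u^{2}}{3}} \sin{\left(b u \right)} \, du.$$

Integrate $\int_{-\infty}^{\infty} u \sin(b u)\, e^{- \frac{u^{2}}{3}}\, du$ by parts with $w = \sin(b u)$ and $dv = u\, e^{- \frac{u^{2}}{3}}\, du$, giving $v = - \frac{3 e^{- \frac{u^{2}}{3}}}{2}$. The boundary term vanishes and
$$\int_{-\infty}^{\infty} u \sin(b u)\, e^{- \frac{u^{2}}{3}}\, du = \frac{3 b}{2} \int_{-\infty}^{\infty} \cos(b u)\, e^{- \frac{u^{2}}{3}}\, du,$$
so $I'(b) = - \frac{3 b}{2}\, I(b)$.

This is a separable first-order ODE; solving with the initial condition $I(0) = \int_{-\infty}^{\infty} 4 e^{- \frac{u^{2}}{3}}\,du = 4 \sqrt{3} \sqrt{\pi}$ gives
$$I(b) = 4 \sqrt{3} \sqrt{\pi} e^{- \frac{3 b^{2}}{4}}.$$

Setting $b = 2$:
$$I = \frac{4 \sqrt{3} \sqrt{\pi}}{e^{3}}.$$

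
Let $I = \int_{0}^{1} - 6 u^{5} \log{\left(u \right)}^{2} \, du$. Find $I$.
$- \frac{1}{18}$

Consider the simpler parametrised integral
$$J(a) = \int_{0}^{1} - 6 u^{a} \, du = - \frac{6}{a + 1}.$$

Differentiating under the integral sign brings down a factor of $\ln u$:
$$\frac{dJ}{da} = \int_{0}^{1} - 6 u^{a} \log{\left(u \right)} \, du = \frac{6}{\left(a + 1\right)^{2}}.$$

Repeating twice in total — each differentiation brings down another $\ln u$ — gives
$$\frac{d^{2}J}{da^{2}} = \int_{0}^{1} - 6 u^{a} \log{\left(u \right)}^{2} \, du = - \frac{12}{\left(a + 1\right)^{3}},$$
and the integrand here is exactly the target integrand, so $I = - \frac{12}{\left(a + 1\right)^{3}}$.

Setting $a = 5$:
$$I = - \frac{1}{18}.$$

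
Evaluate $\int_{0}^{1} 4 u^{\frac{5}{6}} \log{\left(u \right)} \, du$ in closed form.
$- \frac{144}{121}$

Begin with the known integral
$$J(a) = \int_{0}^{1} 4 u^{a} \, du = \frac{4}{a + 1}.$$

Differentiating under the integral sign brings down a factor of $\ln u$:
$$\frac{dJ}{da} = \int_{0}^{1} 4 u^{a} \log{\left(u \right)} \, du = - \frac{4}{\left(a + 1\right)^{2}}.$$

The integral on the left is $I$, so $I = - \frac{4}{\left(a + 1\right)^{2}}$.

Setting $a = \frac{5}{6}$:
$$I = - \frac{144}{121}.$$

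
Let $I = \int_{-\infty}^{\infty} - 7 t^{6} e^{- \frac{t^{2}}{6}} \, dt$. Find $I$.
$- 2835 \sqrt{6} \sqrt{\pi}$

Begin with the known integral
$$J(a) = \int_{-\infty}^{\infty} - 7 e^{- a t^{2}} \, dt = - \frac{7 \sqrt{\pi}}{\sqrt{a}}.$$

Differentiating under the integral sign brings down a factor of $(-t^2)$:
$$\frac{dJ}{da} = \int_{-\infty}^{\infty} 7 t^{2} e^{- a t^{2}} \, dt = \frac{7 \sqrt{\pi}}{2 a^{\frac{3}{2}}}.$$

Repeating $3$ times in total — each differentiation brings down another $(-t^2)$ — gives
$$\frac{d^{3}J}{da^{3}} = \int_{-\infty}^{\infty} 7 t^{6} e^{- a t^{2}} \, dt = \frac{105 \sqrt{\pi}}{8 a^{\frac{7}{2}}},$$
and the integrand here is $(-1)^{3}$ times the target integrand, so $I = (-1)^{3}\,\frac{d^{3}J}{da^{3}} = - \frac{105 \sqrt{\pi}}{8 a^{\frac{7}{2}}}$.

Setting $a = \frac{1}{6}$:
$$I = - 2835 \sqrt{6} \sqrt{\pi}.$$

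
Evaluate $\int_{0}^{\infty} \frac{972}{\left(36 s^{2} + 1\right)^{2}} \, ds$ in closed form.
$\frac{81 \pi}{2}$

Begin with the known result
$$J(a) = \int_{0}^{\infty} \frac{3}{4 \left(a^{2} + s^{2}\right)} \, ds = \frac{3 \pi}{8 a}.$$

Differentiating under the integral sign with respect to $a$,
$$\frac{dJ}{da} = \int_{0}^{\infty} - \frac{3 a}{2 \left(a^{2} + s^{2}\right)^{2}} \, ds = - \frac{3 \pi}{8 a^{2}},$$
so $\int_{0}^{\infty} \frac{3}{4 \left(a^{2} + s^{2}\right)^{2}} \, ds = \frac{3 \pi}{16 a^{3}}$.

Setting $a = \frac{1}{6}$:
$$I = \frac{81 \pi}{2}.$$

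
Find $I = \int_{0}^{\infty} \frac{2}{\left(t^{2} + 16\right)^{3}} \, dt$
$\frac{3 \pi}{8192}$

Start from the standard arctangent integral
$$J(a) = \int_{0}^{\infty} \frac{2}{a^{2} + t^{2}} \, dt = \frac{\pi}{a}.$$

Differentiating under the integral sign with respect to $a$,
$$\frac{dJ}{da} = \int_{0}^{\infty} - \frac{4 a}{\left(a^{2} + t^{2}\right)^{2}} \, dt = - \frac{\pi}{a^{2}},$$
so $\int_{0}^{\infty} \frac{2}{\left(a^{2} + t^{2}\right)^{2}} \, dt = \frac{\pi}{2 a^{3}}$.

Repeating — each differentiation of $1/(t^2+a^2)^j$ produces $-2ja/(t^2+a^2)^{j+1}$ — and dividing through by $-2ja$ at each step yields, after $2$ differentiations in total,
$$\int_{0}^{\infty} \frac{2}{\left(a^{2} + t^{2}\right)^{3}} \, dt = \frac{3 \pi}{8 a^{5}}.$$

Setting $a = 4$:
$$I = \frac{3 \pi}{8192}.$$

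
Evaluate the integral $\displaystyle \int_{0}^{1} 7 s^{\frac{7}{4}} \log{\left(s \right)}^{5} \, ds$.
$- \frac{3440640}{1771561}$

Consider the simpler parametrised integral
$$J(a) = \int_{0}^{1} 7 s^{a} \, ds = \frac{7}{a + 1}.$$

Differentiating under the integral sign brings down a factor of $\ln s$:
$$\frac{dJ}{da} = \int_{0}^{1} 7 s^{a} \log{\left(s \right)} \, ds = - \frac{7}{\left(a + 1\right)^{2}}.$$

Repeating $5$ times in total — each differentiation brings down another $\ln s$ — gives
$$\frac{d^{5}J}{da^{5}} = \int_{0}^{1} 7 s^{a} \log{\left(s \right)}^{5} \, ds = - \frac{840}{\left(a + 1\right)^{6}},$$
and the integrand here is exactly the target integrand, so $I = - \frac{840}{\left(a + 1\right)^{6}}$.

Setting $a = \frac{7}{4}$:
$$I = - \frac{3440640}{1771561}.$$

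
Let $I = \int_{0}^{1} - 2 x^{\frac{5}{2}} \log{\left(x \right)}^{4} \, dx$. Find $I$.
$- \frac{1536}{16807}$

Consider the simpler parametrised integral
$$J(a) = \int_{0}^{1} - 2 x^{a} \, dx = - \frac{2}{a + 1}.$$

Differentiating under the integral sign brings down a factor of $\ln x$:
$$\frac{dJ}{da} = \int_{0}^{1} - 2 x^{a} \log{\left(x \right)} \, dx = \frac{2}{\left(a + 1\right)^{2}}.$$

Repeating $4$ times in total — each differentiation brings down another $\ln x$ — gives
$$\frac{d^{4}J}{da^{4}} = \int_{0}^{1} - 2 x^{a} \log{\left(x \right)}^{4} \, dx = - \frac{48}{\left(a + 1\right)^{5}},$$
and the integrand here is exactly the target integrand, so $I = - \frac{48}{\left(a + 1\right)^{5}}$.

Setting $a = \frac{5}{2}$:
$$I = - \frac{1536}{16807}.$$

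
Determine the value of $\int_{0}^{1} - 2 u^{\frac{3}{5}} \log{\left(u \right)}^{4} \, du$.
$- \frac{9375}{2048}$

Begin with the known integral
$$J(a) = \int_{0}^{1} - 2 u^{a} \, du = - \frac{2}{a + 1}.$$

Differentiating under the integral sign brings down a factor of $\ln u$:
$$\frac{dJ}{da} = \int_{0}^{1} - 2 u^{a} \log{\left(u \right)} \, du = \frac{2}{\left(a + 1\right)^{2}}.$$

Repeating $4$ times in total — each differentiation brings down another $\ln u$ — gives
$$\frac{d^{4}J}{da^{4}} = \int_{0}^{1} - 2 u^{a} \log{\left(u \right)}^{4} \, du = - \frac{48}{\left(a + 1\right)^{5}},$$
and the integrand here is exactly the target integrand, so $I = - \frac{48}{\left(a + 1\right)^{5}}$.

Setting $a = \frac{3}{5}$:
$$I = - \frac{9375}{2048}.$$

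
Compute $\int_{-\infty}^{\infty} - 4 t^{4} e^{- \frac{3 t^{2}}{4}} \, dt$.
$- \frac{32 \sqrt{3} \sqrt{\pi}}{9}$

Consider the simpler parametrised integral
$$J(a) = \int_{-\infty}^{\infty} - 4 e^{- a t^{2}} \, dt = - \frac{4 \sqrt{\pi}}{\sqrt{a}}.$$

Differentiating under the integral sign brings down a factor of $(-t^2)$:
$$\frac{dJ}{da} = \int_{-\infty}^{\infty} 4 t^{2} e^{- a t^{2}} \, dt = \frac{2 \sqrt{\pi}}{a^{\frac{3}{2}}}.$$

Repeating twice in total — each differentiation brings down another $(-t^2)$ — gives
$$\frac{d^{2}J}{da^{2}} = \int_{-\infty}^{\infty} - 4 t^{4} e^{- a t^{2}} \, dt = - \frac{3 \sqrt{\pi}}{a^{\frac{5}{2}}},$$
and the integrand here is exactly the target integrand, so $I = - \frac{3 \sqrt{\pi}}{a^{\frac{5}{2}}}$.

Setting $a = \frac{3}{4}$:
$$I = - \frac{32 \sqrt{3} \sqrt{\pi}}{9}.$$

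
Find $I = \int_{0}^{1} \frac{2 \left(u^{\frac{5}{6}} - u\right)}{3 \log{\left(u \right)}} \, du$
$\log{\left(\frac{11^{\frac{2}{3}} \sqrt[3]{12}}{12} \right)}$

Consider the one-parameter family: let $I(a) = \int_{0}^{1} \frac{2 \left(u^{\frac{5}{6}} - u^{a}\right)}{3 \log{\left(u \right)}} \, du$.

Since $\dfrac{\partial}{\partial a}\,u^{a} = u^{a} \ln u$, the $\ln u$ in the denominator cancels and
$$\frac{dI}{da} = \int_{0}^{1} - \frac{2}{3} u^{a} \, du = - \frac{2}{3} \left[\frac{u^{a+1}}{a+1}\right]_0^1 = - \frac{2}{3 a + 3}.$$

Integrating with respect to $a$ gives $I(a) = - \frac{2 \log{\left(a + 1 \right)}}{3} - \frac{2 \log{\left(6 \right)}}{3} + \frac{2 \log{\left(11 \right)}}{3} + C$.

At $a = \frac{5}{6}$ the integrand is identically $0$, so $I(\frac{5}{6}) = 0$. The closed form gives $0$, hence $C = 0$.

Setting $a = 1$:
$$I = \log{\left(\frac{11^{\frac{2}{3}} \sqrt[3]{12}}{12} \right)}.$$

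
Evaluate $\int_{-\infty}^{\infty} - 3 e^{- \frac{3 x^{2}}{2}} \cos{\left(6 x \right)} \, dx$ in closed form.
$- \frac{\sqrt{6} \sqrt{\pi}}{e^{6}}$

Define $I(b) = \int_{-\infty}^{\infty} - 3 e^{- \frac{3 x^{2}}{2}} \cos{\left(b x \right)} \, dx$.

Differentiating under the integral sign,
$$I'(b) = \int_{-\infty}^{\infty} 3 x e^{- \frac{3 x^{2}}{2}} \sin{\left(b x \right)} \, dx.$$

Integrate $\int_{-\infty}^{\infty} x \sin(b x)\, e^{- \frac{3 x^{2}}{2}}\, dx$ by parts with $u = \sin(b x)$ and $dv = x\, e^{- \frac{3 x^{2}}{2}}\, dx$, giving $v = - \frac{e^{- \frac{3 x^{2}}{2}}}{3}$. The boundary term vanishes and
$$\int_{-\infty}^{\infty} x \sin(b x)\, e^{- \frac{3 x^{2}}{2}}\, dx = \frac{b}{3} \int_{-\infty}^{\infty} \cos(b x)\, e^{- \frac{3 x^{2}}{2}}\, dx,$$
so $I'(b) = - \frac{b}{3}\, I(b)$.

This is a separable first-order ODE; solving with the initial condition $I(0) = \int_{-\infty}^{\infty} - 3 e^{- \frac{3 x^{2}}{2}}\,dx = - \sqrt{6} \sqrt{\pi}$ gives
$$I(b) = - \sqrt{6} \sqrt{\pi} e^{- \frac{b^{2}}{6}}.$$

Setting $b = 6$:
$$I = - \frac{\sqrt{6} \sqrt{\pi}}{e^{6}}.$$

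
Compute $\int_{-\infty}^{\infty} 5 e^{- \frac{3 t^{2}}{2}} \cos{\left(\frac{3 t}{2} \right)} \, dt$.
$\frac{5 \sqrt{6} \sqrt{\pi}}{3 e^{\frac{3}{8}}}$

Treat the cosine frequency as a parameter and define $I(b) = \int_{-\infty}^{\infty} 5 e^{- \frac{3 t^{2}}{2}} \cos{\left(b t \right)} \, dt$.

Differentiating under the integral sign,
$$I'(b) = \int_{-\infty}^{\infty} - 5 t e^{- \frac{3 t^{2}}{2}} \sin{\left(b t \right)} \, dt.$$

Integrate $\int_{-\infty}^{\infty} t \sin(b t)\, e^{- \frac{3 t^{2}}{2}}\, dt$ by parts with $u = \sin(b t)$ and $dv = t\, e^{- \frac{3 t^{2}}{2}}\, dt$, giving $v = - \frac{e^{- \frac{3 t^{2}}{2}}}{3}$. The boundary term vanishes and
$$\int_{-\infty}^{\infty} t \sin(b t)\, e^{- \frac{3 t^{2}}{2}}\, dt = \frac{b}{3} \int_{-\infty}^{\infty} \cos(b t)\, e^{- \frac{3 t^{2}}{2}}\, dt,$$
so $I'(b) = - \frac{b}{3}\, I(b)$.

This is a separable first-order ODE; solving with the initial condition $I(0) = \int_{-\infty}^{\infty} 5 e^{- \frac{3 t^{2}}{2}}\,dt = \frac{5 \sqrt{6} \sqrt{\pi}}{3}$ gives
$$I(b) = \frac{5 \sqrt{6} \sqrt{\pi} e^{- \frac{b^{2}}{6}}}{3}.$$

Setting $b = \frac{3}{2}$:
$$I = \frac{5 \sqrt{6} \sqrt{\pi}}{3 e^{\frac{3}{8}}}.$$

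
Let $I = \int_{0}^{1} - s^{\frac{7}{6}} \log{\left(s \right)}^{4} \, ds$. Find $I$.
$- \frac{186624}{371293}$

Begin with the known integral
$$J(a) = \int_{0}^{1} - s^{a} \, ds = - \frac{1}{a + 1}.$$

Differentiating under the integral sign brings down a factor of $\ln s$:
$$\frac{dJ}{da} = \int_{0}^{1} - s^{a} \log{\left(s \right)} \, ds = \frac{1}{\left(a + 1\right)^{2}}.$$

Repeating $4$ times in total — each differentiation brings down another $\ln s$ — gives
$$\frac{d^{4}J}{da^{4}} = \int_{0}^{1} - s^{a} \log{\left(s \right)}^{4} \, ds = - \frac{24}{\left(a + 1\right)^{5}},$$
and the integrand here is exactly the target integrand, so $I = - \frac{24}{\left(a + 1\right)^{5}}$.

Setting $a = \frac{7}{6}$:
$$I = - \frac{186624}{371293}.$$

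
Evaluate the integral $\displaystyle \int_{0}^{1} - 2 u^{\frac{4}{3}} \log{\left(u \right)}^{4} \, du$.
$- \frac{11664}{16807}$

Begin with the known integral
$$J(a) = \int_{0}^{1} - 2 u^{a} \, du = - \frac{2}{a + 1}.$$

Differentiating under the integral sign brings down a factor of $\ln u$:
$$\frac{dJ}{da} = \int_{0}^{1} - 2 u^{a} \log{\left(u \right)} \, du = \frac{2}{\left(a + 1\right)^{2}}.$$

Repeating $4$ times in total — each differentiation brings down another $\ln u$ — gives
$$\frac{d^{4}J}{da^{4}} = \int_{0}^{1} - 2 u^{a} \log{\left(u \right)}^{4} \, du = - \frac{48}{\left(a + 1\right)^{5}},$$
and the integrand here is exactly the target integrand, so $I = - \frac{48}{\left(a + 1\right)^{5}}$.

Setting $a = \frac{4}{3}$:
$$I = - \frac{11664}{16807}.$$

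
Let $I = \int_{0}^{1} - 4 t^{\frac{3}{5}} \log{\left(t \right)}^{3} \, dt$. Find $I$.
$\frac{1875}{512}$

Consider the simpler parametrised integral
$$J(a) = \int_{0}^{1} - 4 t^{a} \, dt = - \frac{4}{a + 1}.$$

Differentiating under the integral sign brings down a factor of $\ln t$:
$$\frac{dJ}{da} = \int_{0}^{1} - 4 t^{a} \log{\left(t \right)} \, dt = \frac{4}{\left(a + 1\right)^{2}}.$$

Repeating $3$ times in total — each differentiation brings down another $\ln t$ — gives
$$\frac{d^{3}J}{da^{3}} = \int_{0}^{1} - 4 t^{a} \log{\left(t \right)}^{3} \, dt = \frac{24}{\left(a + 1\right)^{4}},$$
and the integrand here is exactly the target integrand, so $I = \frac{24}{\left(a + 1\right)^{4}}$.

Setting $a = \frac{3}{5}$:
$$I = \frac{1875}{512}.$$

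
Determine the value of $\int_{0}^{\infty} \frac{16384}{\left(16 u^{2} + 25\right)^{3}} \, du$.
$\frac{768 \pi}{3125}$

Start from the standard arctangent integral
$$J(a) = \int_{0}^{\infty} \frac{4}{a^{2} + u^{2}} \, du = \frac{2 \pi}{a}.$$

Differentiating under the integral sign with respect to $a$,
$$\frac{dJ}{da} = \int_{0}^{\infty} - \frac{8 a}{\left(a^{2} + u^{2}\right)^{2}} \, du = - \frac{2 \pi}{a^{2}},$$
so $\int_{0}^{\infty} \frac{4}{\left(a^{2} + u^{2}\right)^{2}} \, du = \frac{\pi}{a^{3}}$.

Repeating — each differentiation of $1/(u^2+a^2)^j$ produces $-2ja/(u^2+a^2)^{j+1}$ — and dividing through by $-2ja$ at each step yields, after $2$ differentiations in total,
$$\int_{0}^{\infty} \frac{4}{\left(a^{2} + u^{2}\right)^{3}} \, du = \frac{3 \pi}{4 a^{5}}.$$

Setting $a = \frac{5}{4}$:
$$I = \frac{768 \pi}{3125}.$$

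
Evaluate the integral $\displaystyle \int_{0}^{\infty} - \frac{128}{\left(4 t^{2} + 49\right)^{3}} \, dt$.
$- \frac{12 \pi}{16807}$

Start from the standard arctangent integral
$$J(a) = \int_{0}^{\infty} - \frac{2}{a^{2} + t^{2}} \, dt = - \frac{\pi}{a}.$$

Differentiating under the integral sign with respect to $a$,
$$\frac{dJ}{da} = \int_{0}^{\infty} \frac{4 a}{\left(a^{2} + t^{2}\right)^{2}} \, dt = \frac{\pi}{a^{2}},$$
so $\int_{0}^{\infty} - \frac{2}{\left(a^{2} + t^{2}\right)^{2}} \, dt = - \frac{\pi}{2 a^{3}}$.

Repeating — each differentiation of $1/(t^2+a^2)^j$ produces $-2ja/(t^2+a^2)^{j+1}$ — and dividing through by $-2ja$ at each step yields, after $2$ differentiations in total,
$$\int_{0}^{\infty} - \frac{2}{\left(a^{2} + t^{2}\right)^{3}} \, dt = - \frac{3 \pi}{8 a^{5}}.$$

Setting $a = \frac{7}{2}$:
$$I = - \frac{12 \pi}{16807}.$$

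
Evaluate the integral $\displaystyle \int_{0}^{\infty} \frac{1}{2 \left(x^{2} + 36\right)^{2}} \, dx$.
$\frac{\pi}{1728}$

Start from the standard arctangent integral
$$J(a) = \int_{0}^{\infty} \frac{1}{2 \left(a^{2} + x^{2}\right)} \, dx = \frac{\pi}{4 a}.$$

Differentiating under the integral sign with respect to $a$,
$$\frac{dJ}{da} = \int_{0}^{\infty} - \frac{a}{\left(a^{2} + x^{2}\right)^{2}} \, dx = - \frac{\pi}{4 a^{2}},$$
so $\int_{0}^{\infty} \frac{1}{2 \left(a^{2} + x^{2}\right)^{2}} \, dx = \frac{\pi}{8 a^{3}}$.

Setting $a = 6$:
$$I = \frac{\pi}{1728}.$$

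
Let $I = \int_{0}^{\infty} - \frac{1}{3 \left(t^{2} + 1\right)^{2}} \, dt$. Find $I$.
$- \frac{\pi}{12}$

Start from the standard arctangent integral
$$J(a) = \int_{0}^{\infty} - \frac{1}{3 \left(a^{2} + t^{2}\right)} \, dt = - \frac{\pi}{6 a}.$$

Differentiating under the integral sign with respect to $a$,
$$\frac{dJ}{da} = \int_{0}^{\infty} \frac{2 a}{3 \left(a^{2} + t^{2}\right)^{2}} \, dt = \frac{\pi}{6 a^{2}},$$
so $\int_{0}^{\infty} - \frac{1}{3 \left(a^{2} + t^{2}\right)^{2}} \, dt = - \frac{\pi}{12 a^{3}}$.

Setting $a = 1$:
$$I = - \frac{\pi}{12}.$$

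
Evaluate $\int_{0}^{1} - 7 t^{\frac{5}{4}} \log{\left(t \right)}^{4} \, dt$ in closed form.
$- \frac{57344}{19683}$

Consider the simpler parametrised integral
$$J(a) = \int_{0}^{1} - 7 t^{a} \, dt = - \frac{7}{a + 1}.$$

Differentiating under the integral sign brings down a factor of $\ln t$:
$$\frac{dJ}{da} = \int_{0}^{1} - 7 t^{a} \log{\left(t \right)} \, dt = \frac{7}{\left(a + 1\right)^{2}}.$$

Repeating $4$ times in total — each differentiation brings down another $\ln t$ — gives
$$\frac{d^{4}J}{da^{4}} = \int_{0}^{1} - 7 t^{a} \log{\left(t \right)}^{4} \, dt = - \frac{168}{\left(a + 1\right)^{5}},$$
and the integrand here is exactly the target integrand, so $I = - \frac{168}{\left(a + 1\right)^{5}}$.

Setting $a = \frac{5}{4}$:
$$I = - \frac{57344}{19683}.$$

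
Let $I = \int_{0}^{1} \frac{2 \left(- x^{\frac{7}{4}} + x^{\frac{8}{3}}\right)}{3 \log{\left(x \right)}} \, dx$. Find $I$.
$\log{\left(\frac{2 \sqrt[3]{6}}{3} \right)}$

Replace the exponent $\frac{7}{4}$ by a parameter $a$: let $I(a) = \int_{0}^{1} \frac{2 \left(x^{\frac{8}{3}} - x^{a}\right)}{3 \log{\left(x \right)}} \, dx$.

Since $\dfrac{\partial}{\partial a}\,x^{a} = x^{a} \ln x$, the $\ln x$ in the denominator cancels and
$$\frac{dI}{da} = \int_{0}^{1} - \frac{2}{3} x^{a} \, dx = - \frac{2}{3} \left[\frac{x^{a+1}}{a+1}\right]_0^1 = - \frac{2}{3 a + 3}.$$

Integrating with respect to $a$ gives $I(a) = - \frac{2 \log{\left(a + 1 \right)}}{3} - \frac{2 \log{\left(3 \right)}}{3} + \frac{2 \log{\left(11 \right)}}{3} + C$.

At $a = \frac{8}{3}$ the integrand is identically $0$, so $I(\frac{8}{3}) = 0$. The closed form gives $0$, hence $C = 0$.

Setting $a = \frac{7}{4}$:
$$I = \log{\left(\frac{2 \sqrt[3]{6}}{3} \right)}.$$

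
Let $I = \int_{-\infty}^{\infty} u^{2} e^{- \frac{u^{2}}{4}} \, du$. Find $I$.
$4 \sqrt{\pi}$

Consider the simpler parametrised integral
$$J(a) = \int_{-\infty}^{\infty} e^{- a u^{2}} \, du = \frac{\sqrt{\pi}}{\sqrt{a}}.$$

Differentiating under the integral sign brings down a factor of $(-u^2)$:
$$\frac{dJ}{da} = \int_{-\infty}^{\infty} - u^{2} e^{- a u^{2}} \, du = - \frac{\sqrt{\pi}}{2 a^{\frac{3}{2}}}.$$

The integral on the left is $-I$, so $I = \frac{\sqrt{\pi}}{2 a^{\frac{3}{2}}}$.

Setting $a = \frac{1}{4}$:
$$I = 4 \sqrt{\pi}.$$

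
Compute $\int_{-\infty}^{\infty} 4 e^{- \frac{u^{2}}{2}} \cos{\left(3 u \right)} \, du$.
$\frac{4 \sqrt{2} \sqrt{\pi}}{e^{\frac{9}{2}}}$

Let $b$ denote the cosine frequency and define $I(b) = \int_{-\infty}^{\infty} 4 e^{- \frac{u^{2}}{2}} \cos{\left(b u \right)} \, du$.

Differentiating under the integral sign,
$$I'(b) = \int_{-\infty}^{\infty} - 4 u e^{- \frac{u^{2}}{2}} \sin{\left(b u \right)} \, du.$$

Integrate $\int_{-\infty}^{\infty} u \sin(b u)\, e^{- \frac{u^{2}}{2}}\, du$ by parts with $w = \sin(b u)$ and $dv = u\, e^{- \frac{u^{2}}{2}}\, du$, giving $v = - e^{- \frac{u^{2}}{2}}$. The boundary term vanishes and
$$\int_{-\infty}^{\infty} u \sin(b u)\, e^{- \frac{u^{2}}{2}}\, du = b \int_{-\infty}^{\infty} \cos(b u)\, e^{- \frac{u^{2}}{2}}\, du,$$
so $I'(b) = - b\, I(b)$.

This is a separable first-order ODE; solving with the initial condition $I(0) = \int_{-\infty}^{\infty} 4 e^{- \frac{u^{2}}{2}}\,du = 4 \sqrt{2} \sqrt{\pi}$ gives
$$I(b) = 4 \sqrt{2} \sqrt{\pi} e^{- \frac{b^{2}}{2}}.$$

Setting $b = 3$:
$$I = \frac{4 \sqrt{2} \sqrt{\pi}}{e^{\frac{9}{2}}}.$$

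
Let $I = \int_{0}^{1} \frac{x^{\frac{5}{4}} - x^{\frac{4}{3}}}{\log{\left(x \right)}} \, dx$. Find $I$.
$- \log{\left(\frac{28}{27} \right)}$

Replace the exponent $\frac{4}{3}$ by a parameter $a$: let $I(a) = \int_{0}^{1} \frac{x^{\frac{5}{4}} - x^{a}}{\log{\left(x \right)}} \, dx$.

Since $\dfrac{\partial}{\partial a}\,x^{a} = x^{a} \ln x$, the $\ln x$ in the denominator cancels and
$$\frac{dI}{da} = \int_{0}^{1} -1 x^{a} \, dx = -1 \left[\frac{x^{a+1}}{a+1}\right]_0^1 = - \frac{1}{a + 1}.$$

Integrating with respect to $a$ gives $I(a) = - \log{\left(\frac{4 a}{9} + \frac{4}{9} \right)} + C$.

At $a = \frac{5}{4}$ the integrand is identically $0$, so $I(\frac{5}{4}) = 0$. The closed form gives $0$, hence $C = 0$.

Setting $a = \frac{4}{3}$:
$$I = - \log{\left(\frac{28}{27} \right)}.$$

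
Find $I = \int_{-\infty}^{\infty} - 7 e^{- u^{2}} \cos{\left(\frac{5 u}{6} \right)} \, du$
$- \frac{7 \sqrt{\pi}}{e^{\frac{25}{144}}}$

Define $I(b) = \int_{-\infty}^{\infty} - 7 e^{- u^{2}} \cos{\left(b u \right)} \, du$.

Differentiating under the integral sign,
$$I'(b) = \int_{-\infty}^{\infty} 7 u e^{- u^{2}} \sin{\left(b u \right)} \, du.$$

Integrate $\int_{-\infty}^{\infty} u \sin(b u)\, e^{- u^{2}}\, du$ by parts with $w = \sin(b u)$ and $dv = u\, e^{- u^{2}}\, du$, giving $v = - \frac{e^{- u^{2}}}{2}$. The boundary term vanishes and
$$\int_{-\infty}^{\infty} u \sin(b u)\, e^{- u^{2}}\, du = \frac{b}{2} \int_{-\infty}^{\infty} \cos(b u)\, e^{- u^{2}}\, du,$$
so $I'(b) = - \frac{b}{2}\, I(b)$.

This is a separable first-order ODE; solving with the initial condition $I(0) = \int_{-\infty}^{\infty} - 7 e^{- u^{2}}\,du = - 7 \sqrt{\pi}$ gives
$$I(b) = - 7 \sqrt{\pi} e^{- \frac{b^{2}}{4}}.$$

Setting $b = \frac{5}{6}$:
$$I = - \frac{7 \sqrt{\pi}}{e^{\frac{25}{144}}}.$$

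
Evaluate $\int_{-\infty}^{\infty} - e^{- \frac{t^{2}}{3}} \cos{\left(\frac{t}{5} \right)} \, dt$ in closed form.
$- \frac{\sqrt{3} \sqrt{\pi}}{e^{\frac{3}{100}}}$

Define $I(b) = \int_{-\infty}^{\infty} - e^{- \frac{t^{2}}{3}} \cos{\left(b t \right)} \, dt$.

Differentiating under the integral sign,
$$I'(b) = \int_{-\infty}^{\infty} t e^{- \frac{t^{2}}{3}} \sin{\left(b t \right)} \, dt.$$

Integrate $\int_{-\infty}^{\infty} t \sin(b t)\, e^{- \frac{t^{2}}{3}}\, dt$ by parts with $u = \sin(b t)$ and $dv = t\, e^{- \frac{t^{2}}{3}}\, dt$, giving $v = - \frac{3 e^{- \frac{t^{2}}{3}}}{2}$. The boundary term vanishes and
$$\int_{-\infty}^{\infty} t \sin(b t)\, e^{- \frac{t^{2}}{3}}\, dt = \frac{3 b}{2} \int_{-\infty}^{\infty} \cos(b t)\, e^{- \frac{t^{2}}{3}}\, dt,$$
so $I'(b) = - \frac{3 b}{2}\, I(b)$.

This is a separable first-order ODE; solving with the initial condition $I(0) = \int_{-\infty}^{\infty} - e^{- \frac{t^{2}}{3}}\,dt = - \sqrt{3} \sqrt{\pi}$ gives
$$I(b) = - \sqrt{3} \sqrt{\pi} e^{- \frac{3 b^{2}}{4}}.$$

Setting $b = \frac{1}{5}$:
$$I = - \frac{\sqrt{3} \sqrt{\pi}}{e^{\frac{3}{100}}}.$$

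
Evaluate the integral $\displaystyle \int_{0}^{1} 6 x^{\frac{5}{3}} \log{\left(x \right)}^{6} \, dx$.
$\frac{295245}{65536}$

Start from the elementary integral
$$J(a) = \int_{0}^{1} 6 x^{a} \, dx = \frac{6}{a + 1}.$$

Differentiating under the integral sign brings down a factor of $\ln x$:
$$\frac{dJ}{da} = \int_{0}^{1} 6 x^{a} \log{\left(x \right)} \, dx = - \frac{6}{\left(a + 1\right)^{2}}.$$

Repeating $6$ times in total — each differentiation brings down another $\ln x$ — gives
$$\frac{d^{6}J}{da^{6}} = \int_{0}^{1} 6 x^{a} \log{\left(x \right)}^{6} \, dx = \frac{4320}{\left(a + 1\right)^{7}},$$
and the integrand here is exactly the target integrand, so $I = \frac{4320}{\left(a + 1\right)^{7}}$.

Setting $a = \frac{5}{3}$:
$$I = \frac{295245}{65536}.$$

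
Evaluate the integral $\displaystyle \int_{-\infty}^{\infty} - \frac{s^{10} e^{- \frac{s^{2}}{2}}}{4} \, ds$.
$- \frac{945 \sqrt{2} \sqrt{\pi}}{4}$

Begin with the known integral
$$J(a) = \int_{-\infty}^{\infty} - \frac{e^{- a s^{2}}}{4} \, ds = - \frac{\sqrt{\pi}}{4 \sqrt{a}}.$$

Differentiating under the integral sign brings down a factor of $(-s^2)$:
$$\frac{dJ}{da} = \int_{-\infty}^{\infty} \frac{s^{2} e^{- a s^{2}}}{4} \, ds = \frac{\sqrt{\pi}}{8 a^{\frac{3}{2}}}.$$

Repeating $5$ times in total — each differentiation brings down another $(-s^2)$ — gives
$$\frac{d^{5}J}{da^{5}} = \int_{-\infty}^{\infty} \frac{s^{10} e^{- a s^{2}}}{4} \, ds = \frac{945 \sqrt{\pi}}{128 a^{\frac{11}{2}}},$$
and the integrand here is $(-1)^{5}$ times the target integrand, so $I = (-1)^{5}\,\frac{d^{5}J}{da^{5}} = - \frac{945 \sqrt{\pi}}{128 a^{\frac{11}{2}}}$.

Setting $a = \frac{1}{2}$:
$$I = - \frac{945 \sqrt{2} \sqrt{\pi}}{4}.$$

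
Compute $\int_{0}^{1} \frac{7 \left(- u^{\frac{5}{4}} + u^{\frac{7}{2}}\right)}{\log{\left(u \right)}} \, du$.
$\log{\left(128 \right)}$

Consider the one-parameter family: let $I(a) = \int_{0}^{1} \frac{7 \left(- u^{\frac{5}{4}} + u^{a}\right)}{\log{\left(u \right)}} \, du$.

Since $\dfrac{\partial}{\partial a}\,u^{a} = u^{a} \ln u$, the $\ln u$ in the denominator cancels and
$$\frac{dI}{da} = \int_{0}^{1} 7 u^{a} \, du = 7 \left[\frac{u^{a+1}}{a+1}\right]_0^1 = \frac{7}{a + 1}.$$

Integrating with respect to $a$ gives $I(a) = \log{\left(\frac{16384 \left(a + 1\right)^{7}}{4782969} \right)} + C$.

At $a = \frac{5}{4}$ the integrand is identically $0$, so $I(\frac{5}{4}) = 0$. The closed form gives $0$, hence $C = 0$.

Setting $a = \frac{7}{2}$:
$$I = \log{\left(128 \right)}.$$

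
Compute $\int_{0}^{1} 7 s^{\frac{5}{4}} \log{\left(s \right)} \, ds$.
$- \frac{112}{81}$

Consider the simpler parametrised integral
$$J(a) = \int_{0}^{1} 7 s^{a} \, ds = \frac{7}{a + 1}.$$

Differentiating under the integral sign brings down a factor of $\ln s$:
$$\frac{dJ}{da} = \int_{0}^{1} 7 s^{a} \log{\left(s \right)} \, ds = - \frac{7}{\left(a + 1\right)^{2}}.$$

The integral on the left is $I$, so $I = - \frac{7}{\left(a + 1\right)^{2}}$.

Setting $a = \frac{5}{4}$:
$$I = - \frac{112}{81}.$$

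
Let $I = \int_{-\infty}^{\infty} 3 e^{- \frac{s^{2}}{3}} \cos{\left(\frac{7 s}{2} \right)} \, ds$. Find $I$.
$\frac{3 \sqrt{3} \sqrt{\pi}}{e^{\frac{147}{16}}}$

Let $b$ denote the cosine frequency and define $I(b) = \int_{-\infty}^{\infty} 3 e^{- \frac{s^{2}}{3}} \cos{\left(b s \right)} \, ds$.

Differentiating under the integral sign,
$$I'(b) = \int_{-\infty}^{\infty} - 3 s e^{- \frac{s^{2}}{3}} \sin{\left(b s \right)} \, ds.$$

Integrate $\int_{-\infty}^{\infty} s \sin(b s)\, e^{- \frac{s^{2}}{3}}\, ds$ by parts with $u = \sin(b s)$ and $dv = s\, e^{- \frac{s^{2}}{3}}\, ds$, giving $v = - \frac{3 e^{- \frac{s^{2}}{3}}}{2}$. The boundary term vanishes and
$$\int_{-\infty}^{\infty} s \sin(b s)\, e^{- \frac{s^{2}}{3}}\, ds = \frac{3 b}{2} \int_{-\infty}^{\infty} \cos(b s)\, e^{- \frac{s^{2}}{3}}\, ds,$$
so $I'(b) = - \frac{3 b}{2}\, I(b)$.

This is a separable first-order ODE; solving with the initial condition $I(0) = \int_{-\infty}^{\infty} 3 e^{- \frac{s^{2}}{3}}\,ds = 3 \sqrt{3} \sqrt{\pi}$ gives
$$I(b) = 3 \sqrt{3} \sqrt{\pi} e^{- \frac{3 b^{2}}{4}}.$$

Setting $b = \frac{7}{2}$:
$$I = \frac{3 \sqrt{3} \sqrt{\pi}}{e^{\frac{147}{16}}}.$$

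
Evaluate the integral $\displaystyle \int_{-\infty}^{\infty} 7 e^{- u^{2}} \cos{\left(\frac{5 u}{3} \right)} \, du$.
$\frac{7 \sqrt{\pi}}{e^{\frac{25}{36}}}$

Treat the cosine frequency as a parameter and define $I(b) = \int_{-\infty}^{\infty} 7 e^{- u^{2}} \cos{\left(b u \right)} \, du$.

Differentiating under the integral sign,
$$I'(b) = \int_{-\infty}^{\infty} - 7 u e^{- u^{2}} \sin{\left(b u \right)} \, du.$$

Integrate $\int_{-\infty}^{\infty} u \sin(b u)\, e^{- u^{2}}\, du$ by parts with $w = \sin(b u)$ and $dv = u\, e^{- u^{2}}\, du$, giving $v = - \frac{e^{- u^{2}}}{2}$. The boundary term vanishes and
$$\int_{-\infty}^{\infty} u \sin(b u)\, e^{- u^{2}}\, du = \frac{b}{2} \int_{-\infty}^{\infty} \cos(b u)\, e^{- u^{2}}\, du,$$
so $I'(b) = - \frac{b}{2}\, I(b)$.

This is a separable first-order ODE; solving with the initial condition $I(0) = \int_{-\infty}^{\infty} 7 e^{- u^{2}}\,du = 7 \sqrt{\pi}$ gives
$$I(b) = 7 \sqrt{\pi} e^{- \frac{b^{2}}{4}}.$$

Setting $b = \frac{5}{3}$:
$$I = \frac{7 \sqrt{\pi}}{e^{\frac{25}{36}}}.$$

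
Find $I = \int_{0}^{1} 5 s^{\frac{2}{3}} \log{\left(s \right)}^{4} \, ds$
$\frac{5832}{625}$

Start from the elementary integral
$$J(a) = \int_{0}^{1} 5 s^{a} \, ds = \frac{5}{a + 1}.$$

Differentiating under the integral sign brings down a factor of $\ln s$:
$$\frac{dJ}{da} = \int_{0}^{1} 5 s^{a} \log{\left(s \right)} \, ds = - \frac{5}{\left(a + 1\right)^{2}}.$$

Repeating $4$ times in total — each differentiation brings down another $\ln s$ — gives
$$\frac{d^{4}J}{da^{4}} = \int_{0}^{1} 5 s^{a} \log{\left(s \right)}^{4} \, ds = \frac{120}{\left(a + 1\right)^{5}},$$
and the integrand here is exactly the target integrand, so $I = \frac{120}{\left(a + 1\right)^{5}}$.

Setting $a = \frac{2}{3}$:
$$I = \frac{5832}{625}.$$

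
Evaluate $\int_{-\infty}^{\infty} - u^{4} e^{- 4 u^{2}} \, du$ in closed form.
$- \frac{3 \sqrt{\pi}}{128}$

Consider the simpler parametrised integral
$$J(a) = \int_{-\infty}^{\infty} - e^{- a u^{2}} \, du = - \frac{\sqrt{\pi}}{\sqrt{a}}.$$

Differentiating under the integral sign brings down a factor of $(-u^2)$:
$$\frac{dJ}{da} = \int_{-\infty}^{\infty} u^{2} e^{- a u^{2}} \, du = \frac{\sqrt{\pi}}{2 a^{\frac{3}{2}}}.$$

Repeating twice in total — each differentiation brings down another $(-u^2)$ — gives
$$\frac{d^{2}J}{da^{2}} = \int_{-\infty}^{\infty} - u^{4} e^{- a u^{2}} \, du = - \frac{3 \sqrt{\pi}}{4 a^{\frac{5}{2}}},$$
and the integrand here is exactly the target integrand, so $I = - \frac{3 \sqrt{\pi}}{4 a^{\frac{5}{2}}}$.

Setting $a = 4$:
$$I = - \frac{3 \sqrt{\pi}}{128}.$$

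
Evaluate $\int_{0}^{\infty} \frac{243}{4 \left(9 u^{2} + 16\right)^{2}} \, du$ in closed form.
$\frac{81 \pi}{1024}$

Start from the standard arctangent integral
$$J(a) = \int_{0}^{\infty} \frac{3}{4 \left(a^{2} + u^{2}\right)} \, du = \frac{3 \pi}{8 a}.$$

Differentiating under the integral sign with respect to $a$,
$$\frac{dJ}{da} = \int_{0}^{\infty} - \frac{3 a}{2 \left(a^{2} + u^{2}\right)^{2}} \, du = - \frac{3 \pi}{8 a^{2}},$$
so $\int_{0}^{\infty} \frac{3}{4 \left(a^{2} + u^{2}\right)^{2}} \, du = \frac{3 \pi}{16 a^{3}}$.

Setting $a = \frac{4}{3}$:
$$I = \frac{81 \pi}{1024}.$$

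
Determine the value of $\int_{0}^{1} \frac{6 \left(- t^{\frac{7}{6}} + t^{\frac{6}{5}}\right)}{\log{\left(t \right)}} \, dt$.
$- \log{\left(\frac{75418890625}{82653950016} \right)}$

Introduce a parameter $a$ in the exponent: let $I(a) = \int_{0}^{1} \frac{6 \left(t^{\frac{6}{5}} - t^{a}\right)}{\log{\left(t \right)}} \, dt$.

Since $\dfrac{\partial}{\partial a}\,t^{a} = t^{a} \ln t$, the $\ln t$ in the denominator cancels and
$$\frac{dI}{da} = \int_{0}^{1} -6 t^{a} \, dt = -6 \left[\frac{t^{a+1}}{a+1}\right]_0^1 = - \frac{6}{a + 1}.$$

Integrating with respect to $a$ gives $I(a) = - \log{\left(\frac{15625 \left(a + 1\right)^{6}}{1771561} \right)} + C$.

At $a = \frac{6}{5}$ the integrand is identically $0$, so $I(\frac{6}{5}) = 0$. The closed form gives $0$, hence $C = 0$.

Setting $a = \frac{7}{6}$:
$$I = - \log{\left(\frac{75418890625}{82653950016} \right)}.$$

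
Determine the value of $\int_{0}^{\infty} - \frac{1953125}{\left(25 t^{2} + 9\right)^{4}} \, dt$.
$- \frac{1953125 \pi}{69984}$

Begin with the known result
$$J(a) = \int_{0}^{\infty} - \frac{5}{a^{2} + t^{2}} \, dt = - \frac{5 \pi}{2 a}.$$

Differentiating under the integral sign with respect to $a$,
$$\frac{dJ}{da} = \int_{0}^{\infty} \frac{10 a}{\left(a^{2} + t^{2}\right)^{2}} \, dt = \frac{5 \pi}{2 a^{2}},$$
so $\int_{0}^{\infty} - \frac{5}{\left(a^{2} + t^{2}\right)^{2}} \, dt = - \frac{5 \pi}{4 a^{3}}$.

Repeating — each differentiation of $1/(t^2+a^2)^j$ produces $-2ja/(t^2+a^2)^{j+1}$ — and dividing through by $-2ja$ at each step yields, after $3$ differentiations in total,
$$\int_{0}^{\infty} - \frac{5}{\left(a^{2} + t^{2}\right)^{4}} \, dt = - \frac{25 \pi}{32 a^{7}}.$$

Setting $a = \frac{3}{5}$:
$$I = - \frac{1953125 \pi}{69984}.$$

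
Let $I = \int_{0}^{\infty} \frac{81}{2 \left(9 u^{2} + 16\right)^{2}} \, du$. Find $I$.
$\frac{27 \pi}{512}$

Recall the elementary integral
$$J(a) = \int_{0}^{\infty} \frac{1}{2 \left(a^{2} + u^{2}\right)} \, du = \frac{\pi}{4 a}.$$

Differentiating under the integral sign with respect to $a$,
$$\frac{dJ}{da} = \int_{0}^{\infty} - \frac{a}{\left(a^{2} + u^{2}\right)^{2}} \, du = - \frac{\pi}{4 a^{2}},$$
so $\int_{0}^{\infty} \frac{1}{2 \left(a^{2} + u^{2}\right)^{2}} \, du = \frac{\pi}{8 a^{3}}$.

Setting $a = \frac{4}{3}$:
$$I = \frac{27 \pi}{512}.$$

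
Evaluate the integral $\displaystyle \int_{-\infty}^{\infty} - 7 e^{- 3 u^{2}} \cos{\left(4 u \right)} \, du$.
$- \frac{7 \sqrt{3} \sqrt{\pi}}{3 e^{\frac{4}{3}}}$

Let $b$ denote the cosine frequency and define $I(b) = \int_{-\infty}^{\infty} - 7 e^{- 3 u^{2}} \cos{\left(b u \right)} \, du$.

Differentiating under the integral sign,
$$I'(b) = \int_{-\infty}^{\infty} 7 u e^{- 3 u^{2}} \sin{\left(b u \right)} \, du.$$

Integrate $\int_{-\infty}^{\infty} u \sin(b u)\, e^{- 3 u^{2}}\, du$ by parts with $w = \sin(b u)$ and $dv = u\, e^{- 3 u^{2}}\, du$, giving $v = - \frac{e^{- 3 u^{2}}}{6}$. The boundary term vanishes and
$$\int_{-\infty}^{\infty} u \sin(b u)\, e^{- 3 u^{2}}\, du = \frac{b}{6} \int_{-\infty}^{\infty} \cos(b u)\, e^{- 3 u^{2}}\, du,$$
so $I'(b) = - \frac{b}{6}\, I(b)$.

This is a separable first-order ODE; solving with the initial condition $I(0) = \int_{-\infty}^{\infty} - 7 e^{- 3 u^{2}}\,du = - \frac{7 \sqrt{3} \sqrt{\pi}}{3}$ gives
$$I(b) = - \frac{7 \sqrt{3} \sqrt{\pi} e^{- \frac{b^{2}}{12}}}{3}.$$

Setting $b = 4$:
$$I = - \frac{7 \sqrt{3} \sqrt{\pi}}{3 e^{\frac{4}{3}}}.$$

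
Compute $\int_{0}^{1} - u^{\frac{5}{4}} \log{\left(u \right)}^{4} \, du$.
$- \frac{8192}{19683}$

Start from the elementary integral
$$J(a) = \int_{0}^{1} - u^{a} \, du = - \frac{1}{a + 1}.$$

Differentiating under the integral sign brings down a factor of $\ln u$:
$$\frac{dJ}{da} = \int_{0}^{1} - u^{a} \log{\left(u \right)} \, du = \frac{1}{\left(a + 1\right)^{2}}.$$

Repeating $4$ times in total — each differentiation brings down another $\ln u$ — gives
$$\frac{d^{4}J}{da^{4}} = \int_{0}^{1} - u^{a} \log{\left(u \right)}^{4} \, du = - \frac{24}{\left(a + 1\right)^{5}},$$
and the integrand here is exactly the target integrand, so $I = - \frac{24}{\left(a + 1\right)^{5}}$.

Setting $a = \frac{5}{4}$:
$$I = - \frac{8192}{19683}.$$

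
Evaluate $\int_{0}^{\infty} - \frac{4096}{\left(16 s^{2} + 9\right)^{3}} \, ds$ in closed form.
$- \frac{64 \pi}{81}$

Start from the standard arctangent integral
$$J(a) = \int_{0}^{\infty} - \frac{1}{a^{2} + s^{2}} \, ds = - \frac{\pi}{2 a}.$$

Differentiating under the integral sign with respect to $a$,
$$\frac{dJ}{da} = \int_{0}^{\infty} \frac{2 a}{\left(a^{2} + s^{2}\right)^{2}} \, ds = \frac{\pi}{2 a^{2}},$$
so $\int_{0}^{\infty} - \frac{1}{\left(a^{2} + s^{2}\right)^{2}} \, ds = - \frac{\pi}{4 a^{3}}$.

Repeating — each differentiation of $1/(s^2+a^2)^j$ produces $-2ja/(s^2+a^2)^{j+1}$ — and dividing through by $-2ja$ at each step yields, after $2$ differentiations in total,
$$\int_{0}^{\infty} - \frac{1}{\left(a^{2} + s^{2}\right)^{3}} \, ds = - \frac{3 \pi}{16 a^{5}}.$$

Setting $a = \frac{3}{4}$:
$$I = - \frac{64 \pi}{81}.$$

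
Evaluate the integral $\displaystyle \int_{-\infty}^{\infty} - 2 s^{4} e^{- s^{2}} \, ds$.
$- \frac{3 \sqrt{\pi}}{2}$

Begin with the known integral
$$J(a) = \int_{-\infty}^{\infty} - 2 e^{- a s^{2}} \, ds = - \frac{2 \sqrt{\pi}}{\sqrt{a}}.$$

Differentiating under the integral sign brings down a factor of $(-s^2)$:
$$\frac{dJ}{da} = \int_{-\infty}^{\infty} 2 s^{2} e^{- a s^{2}} \, ds = \frac{\sqrt{\pi}}{a^{\frac{3}{2}}}.$$

Repeating twice in total — each differentiation brings down another $(-s^2)$ — gives
$$\frac{d^{2}J}{da^{2}} = \int_{-\infty}^{\infty} - 2 s^{4} e^{- a s^{2}} \, ds = - \frac{3 \sqrt{\pi}}{2 a^{\frac{5}{2}}},$$
and the integrand here is exactly the target integrand, so $I = - \frac{3 \sqrt{\pi}}{2 a^{\frac{5}{2}}}$.

Setting $a = 1$:
$$I = - \frac{3 \sqrt{\pi}}{2}.$$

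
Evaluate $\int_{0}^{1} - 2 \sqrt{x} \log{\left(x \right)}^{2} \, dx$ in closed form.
$- \frac{32}{27}$

Begin with the known integral
$$J(a) = \int_{0}^{1} - 2 x^{a} \, dx = - \frac{2}{a + 1}.$$

Differentiating under the integral sign brings down a factor of $\ln x$:
$$\frac{dJ}{da} = \int_{0}^{1} - 2 x^{a} \log{\left(x \right)} \, dx = \frac{2}{\left(a + 1\right)^{2}}.$$

Repeating twice in total — each differentiation brings down another $\ln x$ — gives
$$\frac{d^{2}J}{da^{2}} = \int_{0}^{1} - 2 x^{a} \log{\left(x \right)}^{2} \, dx = - \frac{4}{\left(a + 1\right)^{3}},$$
and the integrand here is exactly the target integrand, so $I = - \frac{4}{\left(a + 1\right)^{3}}$.

Setting $a = \frac{1}{2}$:
$$I = - \frac{32}{27}.$$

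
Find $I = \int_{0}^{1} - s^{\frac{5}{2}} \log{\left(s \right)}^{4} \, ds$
$- \frac{768}{16807}$

Consider the simpler parametrised integral
$$J(a) = \int_{0}^{1} - s^{a} \, ds = - \frac{1}{a + 1}.$$

Differentiating under the integral sign brings down a factor of $\ln s$:
$$\frac{dJ}{da} = \int_{0}^{1} - s^{a} \log{\left(s \right)} \, ds = \frac{1}{\left(a + 1\right)^{2}}.$$

Repeating $4$ times in total — each differentiation brings down another $\ln s$ — gives
$$\frac{d^{4}J}{da^{4}} = \int_{0}^{1} - s^{a} \log{\left(s \right)}^{4} \, ds = - \frac{24}{\left(a + 1\right)^{5}},$$
and the integrand here is exactly the target integrand, so $I = - \frac{24}{\left(a + 1\right)^{5}}$.

Setting $a = \frac{5}{2}$:
$$I = - \frac{768}{16807}.$$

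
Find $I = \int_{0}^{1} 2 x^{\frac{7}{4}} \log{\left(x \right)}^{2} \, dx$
$\frac{256}{1331}$

Begin with the known integral
$$J(a) = \int_{0}^{1} 2 x^{a} \, dx = \frac{2}{a + 1}.$$

Differentiating under the integral sign brings down a factor of $\ln x$:
$$\frac{dJ}{da} = \int_{0}^{1} 2 x^{a} \log{\left(x \right)} \, dx = - \frac{2}{\left(a + 1\right)^{2}}.$$

Repeating twice in total — each differentiation brings down another $\ln x$ — gives
$$\frac{d^{2}J}{da^{2}} = \int_{0}^{1} 2 x^{a} \log{\left(x \right)}^{2} \, dx = \frac{4}{\left(a + 1\right)^{3}},$$
and the integrand here is exactly the target integrand, so $I = \frac{4}{\left(a + 1\right)^{3}}$.

Setting $a = \frac{7}{4}$:
$$I = \frac{256}{1331}.$$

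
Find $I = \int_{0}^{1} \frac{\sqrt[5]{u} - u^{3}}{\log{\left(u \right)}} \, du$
$\log{\left(\frac{3}{10} \right)}$

Introduce a parameter $a$ in the exponent: let $I(a) = \int_{0}^{1} \frac{- u^{3} + u^{a}}{\log{\left(u \right)}} \, du$.

Since $\dfrac{\partial}{\partial a}\,u^{a} = u^{a} \ln u$, the $\ln u$ in the denominator cancels and
$$\frac{dI}{da} = \int_{0}^{1} u^{a} \, du = \left[\frac{u^{a+1}}{a+1}\right]_0^1 = \frac{1}{a + 1}.$$

Integrating with respect to $a$ gives $I(a) = \log{\left(\frac{a}{4} + \frac{1}{4} \right)} + C$.

At $a = 3$ the integrand is identically $0$, so $I(3) = 0$. The closed form gives $0$, hence $C = 0$.

Setting $a = \frac{1}{5}$:
$$I = \log{\left(\frac{3}{10} \right)}.$$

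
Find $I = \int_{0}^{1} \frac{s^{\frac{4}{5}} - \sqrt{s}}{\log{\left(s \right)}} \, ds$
$- \log{\left(5 \right)} + \log{\left(6 \right)}$

Introduce a parameter $a$ in the exponent: let $I(a) = \int_{0}^{1} \frac{s^{\frac{4}{5}} - s^{a}}{\log{\left(s \right)}} \, ds$.

Since $\dfrac{\partial}{\partial a}\,s^{a} = s^{a} \ln s$, the $\ln s$ in the denominator cancels and
$$\frac{dI}{da} = \int_{0}^{1} -1 s^{a} \, ds = -1 \left[\frac{s^{a+1}}{a+1}\right]_0^1 = - \frac{1}{a + 1}.$$

Integrating with respect to $a$ gives $I(a) = - \log{\left(\frac{5 a}{9} + \frac{5}{9} \right)} + C$.

At $a = \frac{4}{5}$ the integrand is identically $0$, so $I(\frac{4}{5}) = 0$. The closed form gives $0$, hence $C = 0$.

Setting $a = \frac{1}{2}$:
$$I = - \log{\left(5 \right)} + \log{\left(6 \right)}.$$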